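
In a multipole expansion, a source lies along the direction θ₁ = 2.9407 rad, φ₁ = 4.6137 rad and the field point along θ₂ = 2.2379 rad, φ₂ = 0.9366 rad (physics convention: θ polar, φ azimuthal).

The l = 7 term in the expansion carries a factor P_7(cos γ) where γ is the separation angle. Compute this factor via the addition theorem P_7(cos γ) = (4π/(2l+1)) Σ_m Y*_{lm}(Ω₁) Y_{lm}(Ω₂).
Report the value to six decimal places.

0.161727

Expand P_7 via completeness: Σ_{m} conj(Y_{7,m}) at Ω₁ times Y_{7,m} at Ω₂ —
  term(m=-7) = (0.000000, 0.000000)   from Y*(Ω₁)=(0.000004, 0.000005), Y(Ω₂)=(0.088938, -0.024903)
  term(m=-6) = (-0.000031, -0.000002)   from Y*(Ω₁)=(0.000096, -0.000065), Y(Ω₂)=(-0.214404, -0.167635)
  term(m=-5) = (0.000520, -0.000261)   from Y*(Ω₁)=(-0.000631, -0.001174), Y(Ω₂)=(-0.012831, 0.436463)
  term(m=-4) = (-0.001998, 0.003109)   from Y*(Ω₁)=(-0.009979, 0.004158), Y(Ω₂)=(0.281210, -0.194378)
  term(m=-3) = (-0.000158, 0.004412)   from Y*(Ω₁)=(0.018329, 0.060088), Y(Ω₂)=(0.066436, 0.022889)
  term(m=-2) = (-0.044333, -0.081192)   from Y*(Ω₁)=(0.246737, -0.049343), Y(Ω₂)=(-0.109490, -0.350960)
  term(m=-1) = (0.047374, 0.028109)   from Y*(Ω₁)=(-0.060314, -0.609163), Y(Ω₂)=(-0.053321, 0.072490)
  term(m=+0) = (0.190297, 0.000000)   from Y*(Ω₁)=(-0.556300, -0.000000), Y(Ω₂)=(-0.342076, 0.000000)
  term(m=+1) = (0.047374, -0.028109)   from Y*(Ω₁)=(0.060314, -0.609163), Y(Ω₂)=(0.053321, 0.072490)
  term(m=+2) = (-0.044333, 0.081192)   from Y*(Ω₁)=(0.246737, 0.049343), Y(Ω₂)=(-0.109490, 0.350960)
  term(m=+3) = (-0.000158, -0.004412)   from Y*(Ω₁)=(-0.018329, 0.060088), Y(Ω₂)=(-0.066436, 0.022889)
  term(m=+4) = (-0.001998, -0.003109)   from Y*(Ω₁)=(-0.009979, -0.004158), Y(Ω₂)=(0.281210, 0.194378)
  term(m=+5) = (0.000520, 0.000261)   from Y*(Ω₁)=(0.000631, -0.001174), Y(Ω₂)=(0.012831, 0.436463)
  term(m=+6) = (-0.000031, 0.000002)   from Y*(Ω₁)=(0.000096, 0.000065), Y(Ω₂)=(-0.214404, 0.167635)
  term(m=+7) = (0.000000, -0.000000)   from Y*(Ω₁)=(-0.000004, 0.000005), Y(Ω₂)=(-0.088938, -0.024903)
Σ over m = (0.193047, 0.000000); ×(4π/15) → (0.161727, 0.000000). Real part: 0.161727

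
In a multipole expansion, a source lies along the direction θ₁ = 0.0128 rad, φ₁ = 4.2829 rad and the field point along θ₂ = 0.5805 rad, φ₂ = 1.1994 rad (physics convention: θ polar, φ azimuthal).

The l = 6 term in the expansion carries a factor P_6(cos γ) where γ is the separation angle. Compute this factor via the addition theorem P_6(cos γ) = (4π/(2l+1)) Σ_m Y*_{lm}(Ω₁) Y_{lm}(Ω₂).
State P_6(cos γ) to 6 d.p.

Summing Y*_{l m}(θ₁,φ₁)·Y_{l m}(θ₂,φ₂) over m ∈ [−6, 6]; prefactor 4π/(2·6+1) = 0.966644:
  term(m=-6) = +0.000000-0.000000i   from Y*(Ω₁)=+0.000000+0.000000i, Y(Ω₂)=+0.008035-0.010405i
  term(m=-5) = -0.000000+0.000000i   from Y*(Ω₁)=-0.000000+0.000000i, Y(Ω₂)=+0.066610+0.019601i
  term(m=-4) = +0.000000-0.000000i   from Y*(Ω₁)=-0.000000-0.000000i, Y(Ω₂)=+0.018383+0.215208i
  term(m=-3) = -0.000005+0.000001i   from Y*(Ω₁)=+0.000010+0.000003i, Y(Ω₂)=-0.378350+0.185857i
  term(m=-2) = +0.000378-0.000044i   from Y*(Ω₁)=-0.000557+0.000646i, Y(Ω₂)=-0.328166-0.301330i
  term(m=-1) = -0.001250+0.000073i   from Y*(Ω₁)=-0.017552-0.038322i, Y(Ω₂)=+0.010782-0.027683i
  term(m=+0) = -0.427273+0.000000i   from Y*(Ω₁)=+1.015358-0.000000i, Y(Ω₂)=-0.420810+0.000000i
  term(m=+1) = -0.001250-0.000073i   from Y*(Ω₁)=+0.017552-0.038322i, Y(Ω₂)=-0.010782-0.027683i
  term(m=+2) = +0.000378+0.000044i   from Y*(Ω₁)=-0.000557-0.000646i, Y(Ω₂)=-0.328166+0.301330i
  term(m=+3) = -0.000005-0.000001i   from Y*(Ω₁)=-0.000010+0.000003i, Y(Ω₂)=+0.378350+0.185857i
  term(m=+4) = +0.000000+0.000000i   from Y*(Ω₁)=-0.000000+0.000000i, Y(Ω₂)=+0.018383-0.215208i
  term(m=+5) = -0.000000-0.000000i   from Y*(Ω₁)=+0.000000+0.000000i, Y(Ω₂)=-0.066610+0.019601i
  term(m=+6) = +0.000000+0.000000i   from Y*(Ω₁)=+0.000000-0.000000i, Y(Ω₂)=+0.008035+0.010405i
Accumulated sum -0.429027-0.000000i; after 4π/(2l+1) scaling, -0.414716-0.000000i ⇒ P_6 = -0.414716

-0.414716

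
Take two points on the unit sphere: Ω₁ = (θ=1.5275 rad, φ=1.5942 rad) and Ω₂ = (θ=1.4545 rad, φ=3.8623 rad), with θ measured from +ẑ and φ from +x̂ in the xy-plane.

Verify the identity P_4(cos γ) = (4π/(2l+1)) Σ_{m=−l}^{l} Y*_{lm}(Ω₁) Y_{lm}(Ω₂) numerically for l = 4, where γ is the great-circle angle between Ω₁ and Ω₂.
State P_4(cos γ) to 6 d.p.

-0.424917

Expand P_4 via completeness: Σ_{m} conj(Y_{4,m}) at Ω₁ times Y_{4,m} at Ω₂ —
  m=-4: Y*=+0.438946+0.041212i  Y=-0.416357-0.110209i  product -0.178216-0.065535i
  m=-3: Y*=+0.003790-0.053891i  Y=+0.079334+0.118149i  product +0.006668-0.003828i
  m=-2: Y*=+0.329157+0.015418i  Y=-0.038566+0.296417i  product -0.017265+0.096973i
  m=-1: Y*=+0.001430-0.061087i  Y=+0.119036-0.104552i  product -0.006217-0.007421i
  m=+0: Y*=+0.311424-0.000000i  Y=+0.275299+0.000000i  product +0.085735+0.000000i
  m=+1: Y*=-0.001430-0.061087i  Y=-0.119036-0.104552i  product -0.006217+0.007421i
  m=+2: Y*=+0.329157-0.015418i  Y=-0.038566-0.296417i  product -0.017265-0.096973i
  m=+3: Y*=-0.003790-0.053891i  Y=-0.079334+0.118149i  product +0.006668+0.003828i
  m=+4: Y*=+0.438946-0.041212i  Y=-0.416357+0.110209i  product -0.178216+0.065535i
Accumulated sum -0.304325+0.000000i; after 4π/(2l+1) scaling, -0.424917+0.000000i ⇒ P_4 = -0.424917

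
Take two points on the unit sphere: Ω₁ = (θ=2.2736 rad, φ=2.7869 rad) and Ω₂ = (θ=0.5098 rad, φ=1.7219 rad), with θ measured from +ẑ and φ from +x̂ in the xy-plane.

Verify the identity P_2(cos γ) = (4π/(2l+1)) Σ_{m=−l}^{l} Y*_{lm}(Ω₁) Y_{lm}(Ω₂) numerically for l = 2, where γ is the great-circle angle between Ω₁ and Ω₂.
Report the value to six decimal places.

Expand P_2 via completeness: Σ_{m} conj(Y_{2,m}) at Ω₁ times Y_{2,m} at Ω₂ —
  [-2]  conj(Y_{2,-2})(Ω₁) = 0.17064 - 0.14649j ; Y_{2,-2}(Ω₂) = -0.08782 + 0.02738j ; Δ = -0.01098 + 0.01754j
  [-1]  conj(Y_{2,-1})(Ω₁) = 0.35730 - 0.13233j ; Y_{2,-1}(Ω₂) = -0.04953 - 0.32532j ; Δ = -0.06075 - 0.10968j
  [+0]  conj(Y_{2,0})(Ω₁) = 0.07990 + 0.00000j ; Y_{2,0}(Ω₂) = 0.40545 + 0.00000j ; Δ = 0.03240 + 0.00000j
  [+1]  conj(Y_{2,1})(Ω₁) = -0.35730 - 0.13233j ; Y_{2,1}(Ω₂) = 0.04953 - 0.32532j ; Δ = -0.06075 + 0.10968j
  [+2]  conj(Y_{2,2})(Ω₁) = 0.17064 + 0.14649j ; Y_{2,2}(Ω₂) = -0.08782 - 0.02738j ; Δ = -0.01098 - 0.01754j
Total Σ_m = -0.11105 + 0.00000j. Multiply by 2.513274: -0.27909 + 0.00000j. P_2(cos γ) = -0.279094

-0.279094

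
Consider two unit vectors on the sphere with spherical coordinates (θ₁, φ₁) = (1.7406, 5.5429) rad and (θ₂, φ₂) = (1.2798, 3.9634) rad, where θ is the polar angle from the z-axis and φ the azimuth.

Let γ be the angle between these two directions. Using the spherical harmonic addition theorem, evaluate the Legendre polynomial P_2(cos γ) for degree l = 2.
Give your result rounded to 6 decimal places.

-0.495177

Summing Y*_{l m}(θ₁,φ₁)·Y_{l m}(θ₂,φ₂) over m ∈ [−2, 2]; prefactor 4π/(2·2+1) = 2.513274:
  m=-2: Y*=(0.033811, -0.373717)  Y=(-0.025790, -0.353538)  product (-0.132995, -0.002315)
  m=-1: Y*=(-0.094997, 0.086791)  Y=(-0.144576, 0.155506)  product (0.000238, -0.027321)
  m=+0: Y*=(-0.288371, -0.000000)  Y=(-0.237507, 0.000000)  product (0.068490, 0.000000)
  m=+1: Y*=(0.094997, 0.086791)  Y=(0.144576, 0.155506)  product (0.000238, 0.027321)
  m=+2: Y*=(0.033811, 0.373717)  Y=(-0.025790, 0.353538)  product (-0.132995, 0.002315)
Total Σ_m = (-0.197025, 0.000000). Multiply by 2.513274: (-0.495177, 0.000000). P_2(cos γ) = -0.495177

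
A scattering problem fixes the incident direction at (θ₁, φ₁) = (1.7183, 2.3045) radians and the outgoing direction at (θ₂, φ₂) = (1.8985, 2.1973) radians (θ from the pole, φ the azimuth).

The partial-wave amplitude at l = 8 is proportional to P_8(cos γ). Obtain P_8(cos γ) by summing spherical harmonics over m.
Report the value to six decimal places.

Term-by-term m-sum for l=8 (normalisation 4π/17 = 0.739198):
  [-8]  conj(Y_{8,-8})(Ω₁) = +0.432501-0.189810i ; Y_{8,-8}(Ω₂) = +0.098233+0.317966i ; Δ = +0.102839+0.118875i
  [-7]  conj(Y_{8,-7})(Ω₁) = +0.255910+0.115370i ; Y_{8,-7}(Ω₂) = +0.428588+0.145302i ; Δ = +0.092917+0.086630i
  [-6]  conj(Y_{8,-6})(Ω₁) = -0.072740-0.226950i ; Y_{8,-6}(Ω₂) = +0.122473-0.086960i ; Δ = -0.028644-0.021470i
  [-5]  conj(Y_{8,-5})(Ω₁) = +0.152279-0.261739i ; Y_{8,-5}(Ω₂) = -0.002613+0.287910i ; Δ = +0.074959+0.044526i
  [-4]  conj(Y_{8,-4})(Ω₁) = -0.148557+0.031164i ; Y_{8,-4}(Ω₂) = +0.217864+0.160717i ; Δ = -0.037374-0.017086i
  [-3]  conj(Y_{8,-3})(Ω₁) = -0.246551-0.179883i ; Y_{8,-3}(Ω₂) = -0.164806+0.052559i ; Δ = +0.050088+0.016687i
  [-2]  conj(Y_{8,-2})(Ω₁) = +0.011480+0.110641i ; Y_{8,-2}(Ω₂) = -0.094229+0.286464i ; Δ = -0.032776-0.007137i
  [-1]  conj(Y_{8,-1})(Ω₁) = -0.203734+0.225967i ; Y_{8,-1}(Ω₂) = -0.069745-0.096363i ; Δ = +0.035984+0.003872i
  [+0]  conj(Y_{8,0})(Ω₁) = +0.099024-0.000000i ; Y_{8,0}(Ω₂) = -0.306877+0.000000i ; Δ = -0.030388+0.000000i
  [+1]  conj(Y_{8,1})(Ω₁) = +0.203734+0.225967i ; Y_{8,1}(Ω₂) = +0.069745-0.096363i ; Δ = +0.035984-0.003872i
  [+2]  conj(Y_{8,2})(Ω₁) = +0.011480-0.110641i ; Y_{8,2}(Ω₂) = -0.094229-0.286464i ; Δ = -0.032776+0.007137i
  [+3]  conj(Y_{8,3})(Ω₁) = +0.246551-0.179883i ; Y_{8,3}(Ω₂) = +0.164806+0.052559i ; Δ = +0.050088-0.016687i
  [+4]  conj(Y_{8,4})(Ω₁) = -0.148557-0.031164i ; Y_{8,4}(Ω₂) = +0.217864-0.160717i ; Δ = -0.037374+0.017086i
  [+5]  conj(Y_{8,5})(Ω₁) = -0.152279-0.261739i ; Y_{8,5}(Ω₂) = +0.002613+0.287910i ; Δ = +0.074959-0.044526i
  [+6]  conj(Y_{8,6})(Ω₁) = -0.072740+0.226950i ; Y_{8,6}(Ω₂) = +0.122473+0.086960i ; Δ = -0.028644+0.021470i
  [+7]  conj(Y_{8,7})(Ω₁) = -0.255910+0.115370i ; Y_{8,7}(Ω₂) = -0.428588+0.145302i ; Δ = +0.092917-0.086630i
  [+8]  conj(Y_{8,8})(Ω₁) = +0.432501+0.189810i ; Y_{8,8}(Ω₂) = +0.098233-0.317966i ; Δ = +0.102839-0.118875i
Total Σ_m = +0.485597+0.000000i. Multiply by 0.739198: +0.358952+0.000000i. P_8(cos γ) = 0.358952

0.358952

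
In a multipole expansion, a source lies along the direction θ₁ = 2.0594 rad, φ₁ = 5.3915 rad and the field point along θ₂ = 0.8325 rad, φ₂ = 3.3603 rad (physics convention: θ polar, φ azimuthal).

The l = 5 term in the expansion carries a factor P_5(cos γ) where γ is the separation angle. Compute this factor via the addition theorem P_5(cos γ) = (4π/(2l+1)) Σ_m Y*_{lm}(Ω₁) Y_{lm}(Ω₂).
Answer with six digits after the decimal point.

0.167624

Expand P_5 via completeness: Σ_{m} conj(Y_{5,m}) at Ω₁ times Y_{5,m} at Ω₂ —
  m=-5: (-0.062591, 0.241135) × (-0.047186, 0.091246) = (-0.019049, -0.017089)  (running Σ = (-0.019049, -0.017089))
  m=-4: (0.381512, -0.172734) × (0.189516, -0.226852) = (0.033118, -0.119282)  (running Σ = (0.014068, -0.136372))
  m=-3: (-0.209087, -0.105300) × (-0.341221, 0.262710) = (0.099008, -0.018999)  (running Σ = (0.113077, -0.155371))
  m=-2: (-0.044361, -0.205534) × (0.202858, -0.094862) = (-0.028496, -0.037486)  (running Σ = (0.084580, -0.192856))
  m=-1: (-0.189206, 0.234401) × (0.238821, -0.053081) = (-0.032744, 0.066023)  (running Σ = (0.051836, -0.126833))
  m=0: (-0.144664, -0.000000) × (-0.297639, 0.000000) = (0.043058, 0.000000)  (running Σ = (0.094894, -0.126833))
  m=1: (0.189206, 0.234401) × (-0.238821, -0.053081) = (-0.032744, -0.066023)  (running Σ = (0.062149, -0.192856))
  m=2: (-0.044361, 0.205534) × (0.202858, 0.094862) = (-0.028496, 0.037486)  (running Σ = (0.033653, -0.155371))
  m=3: (0.209087, -0.105300) × (0.341221, 0.262710) = (0.099008, 0.018999)  (running Σ = (0.132661, -0.136372))
  m=4: (0.381512, 0.172734) × (0.189516, 0.226852) = (0.033118, 0.119282)  (running Σ = (0.165779, -0.017089))
  m=5: (0.062591, 0.241135) × (0.047186, 0.091246) = (-0.019049, 0.017089)  (running Σ = (0.146730, -0.000000))
Total Σ_m = (0.146730, -0.000000). Multiply by 1.142397: (0.167624, -0.000000). P_5(cos γ) = 0.167624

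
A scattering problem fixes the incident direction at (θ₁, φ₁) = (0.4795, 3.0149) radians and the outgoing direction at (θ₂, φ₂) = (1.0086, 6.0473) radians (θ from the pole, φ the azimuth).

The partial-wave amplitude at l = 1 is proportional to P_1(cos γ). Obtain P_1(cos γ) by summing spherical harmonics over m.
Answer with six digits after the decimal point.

0.084927

Summing Y*_{l m}(θ₁,φ₁)·Y_{l m}(θ₂,φ₂) over m ∈ [−1, 1]; prefactor 4π/(2·1+1) = 4.188790:
  term(m=-1) = -0.04631 - 0.00508j   from Y*(Ω₁)=-0.15811 + 0.02014j, Y(Ω₂)=0.28422 + 0.06832j
  term(m=+0) = 0.11290 + 0.00000j   from Y*(Ω₁)=0.43350 + 0.00000j, Y(Ω₂)=0.26045 + 0.00000j
  term(m=+1) = -0.04631 + 0.00508j   from Y*(Ω₁)=0.15811 + 0.02014j, Y(Ω₂)=-0.28422 + 0.06832j
Σ over m = 0.02027 + 0.00000j; ×(4π/3) → 0.08493 + 0.00000j. Real part: 0.084927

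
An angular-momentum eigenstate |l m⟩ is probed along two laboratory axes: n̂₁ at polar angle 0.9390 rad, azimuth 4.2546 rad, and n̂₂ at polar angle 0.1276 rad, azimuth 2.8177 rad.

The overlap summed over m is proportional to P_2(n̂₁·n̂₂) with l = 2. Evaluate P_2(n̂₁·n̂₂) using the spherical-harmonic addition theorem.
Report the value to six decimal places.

Summing Y*_{l m}(θ₁,φ₁)·Y_{l m}(θ₂,φ₂) over m ∈ [−2, 2]; prefactor 4π/(2·2+1) = 2.513274:
  term(m=-2) = (-0.001517, 0.000416)   from Y*(Ω₁)=(-0.153272, 0.199450), Y(Ω₂)=(0.004988, 0.003775)
  term(m=-1) = (0.004793, 0.035581)   from Y*(Ω₁)=(-0.162727, -0.330278), Y(Ω₂)=(-0.092440, -0.031034)
  term(m=+0) = (0.009008, 0.000000)   from Y*(Ω₁)=(0.014637, -0.000000), Y(Ω₂)=(0.615461, 0.000000)
  term(m=+1) = (0.004793, -0.035581)   from Y*(Ω₁)=(0.162727, -0.330278), Y(Ω₂)=(0.092440, -0.031034)
  term(m=+2) = (-0.001517, -0.000416)   from Y*(Ω₁)=(-0.153272, -0.199450), Y(Ω₂)=(0.004988, -0.003775)
Σ over m = (0.015559, 0.000000); ×(4π/5) → (0.039105, 0.000000). Real part: 0.039105

0.039105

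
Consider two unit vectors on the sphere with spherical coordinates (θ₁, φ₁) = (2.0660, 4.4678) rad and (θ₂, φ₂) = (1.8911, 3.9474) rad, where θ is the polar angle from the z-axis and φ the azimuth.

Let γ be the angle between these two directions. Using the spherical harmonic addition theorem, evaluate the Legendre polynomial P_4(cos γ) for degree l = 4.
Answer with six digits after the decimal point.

0.064286

Addition theorem: P_4(cos γ) = (4π/9) Σ_m Y*_{lm}(Ω₁) Y_{lm}(Ω₂), m = −4…4:
  m=-4: Y*=0.14810 - 0.22003j  Y=-0.35795 + 0.02929j  product -0.04657 + 0.08310j
  m=-3: Y*=-0.27133 - 0.30090j  Y=-0.25241 - 0.22325j  product 0.00131 + 0.13652j
  m=-2: Y*=-0.13277 + 0.07068j  Y=0.00376 + 0.09216j  product -0.00701 - 0.01197j
  m=-1: Y*=-0.06798 - 0.27238j  Y=-0.22578 + 0.23519j  product 0.07941 + 0.04551j
  m=+0: Y*=-0.21050 + 0.00000j  Y=0.03914 + 0.00000j  product -0.00824 + 0.00000j
  m=+1: Y*=0.06798 - 0.27238j  Y=0.22578 + 0.23519j  product 0.07941 - 0.04551j
  m=+2: Y*=-0.13277 - 0.07068j  Y=0.00376 - 0.09216j  product -0.00701 + 0.01197j
  m=+3: Y*=0.27133 - 0.30090j  Y=0.25241 - 0.22325j  product 0.00131 - 0.13652j
  m=+4: Y*=0.14810 + 0.22003j  Y=-0.35795 - 0.02929j  product -0.04657 - 0.08310j
Accumulated sum 0.04604 + 0.00000j; after 4π/(2l+1) scaling, 0.06429 + 0.00000j ⇒ P_4 = 0.064286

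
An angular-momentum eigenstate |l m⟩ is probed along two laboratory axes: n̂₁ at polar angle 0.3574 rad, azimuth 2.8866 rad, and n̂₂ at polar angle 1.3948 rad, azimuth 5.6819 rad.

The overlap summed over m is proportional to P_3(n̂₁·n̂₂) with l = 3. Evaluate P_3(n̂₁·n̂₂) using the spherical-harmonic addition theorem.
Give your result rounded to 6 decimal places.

Term-by-term m-sum for l=3 (normalisation 4π/7 = 1.795196):
  term(m=-3) = (-0.003608, -0.006130)   from Y*(Ω₁)=(-0.012887, 0.012371), Y(Ω₂)=(-0.091963, 0.387421)
  term(m=-2) = (0.015642, 0.012978)   from Y*(Ω₁)=(0.102265, -0.057201), Y(Ω₂)=(0.062436, 0.161826)
  term(m=-1) = (0.097076, 0.035028)   from Y*(Ω₁)=(-0.370672, 0.096622), Y(Ω₂)=(-0.222163, -0.152409)
  term(m=+0) = (-0.090259, 0.000000)   from Y*(Ω₁)=(0.485259, -0.000000), Y(Ω₂)=(-0.186002, 0.000000)
  term(m=+1) = (0.097076, -0.035028)   from Y*(Ω₁)=(0.370672, 0.096622), Y(Ω₂)=(0.222163, -0.152409)
  term(m=+2) = (0.015642, -0.012978)   from Y*(Ω₁)=(0.102265, 0.057201), Y(Ω₂)=(0.062436, -0.161826)
  term(m=+3) = (-0.003608, 0.006130)   from Y*(Ω₁)=(0.012887, 0.012371), Y(Ω₂)=(0.091963, 0.387421)
Accumulated sum (0.127960, 0.000000); after 4π/(2l+1) scaling, (0.229713, 0.000000) ⇒ P_3 = 0.229713

0.229713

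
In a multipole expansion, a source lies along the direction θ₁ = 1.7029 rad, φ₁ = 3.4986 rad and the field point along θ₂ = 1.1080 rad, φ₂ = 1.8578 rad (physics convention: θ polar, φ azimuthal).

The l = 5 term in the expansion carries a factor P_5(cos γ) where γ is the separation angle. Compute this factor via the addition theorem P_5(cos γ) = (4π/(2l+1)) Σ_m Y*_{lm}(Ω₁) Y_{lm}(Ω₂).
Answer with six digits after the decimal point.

Summing Y*_{l m}(θ₁,φ₁)·Y_{l m}(θ₂,φ₂) over m ∈ [−5, 5]; prefactor 4π/(2·5+1) = 1.142397:
  term(m=-5) = -0.040562+0.111113i   from Y*(Ω₁)=+0.094452-0.434105i, Y(Ω₂)=-0.263800-0.036040i
  term(m=-4) = -0.075365-0.021673i   from Y*(Ω₁)=-0.026561-0.184778i, Y(Ω₂)=+0.172360-0.383095i
  term(m=-3) = -0.011664+0.054723i   from Y*(Ω₁)=+0.136273+0.249580i, Y(Ω₂)=+0.149246+0.128226i
  term(m=-2) = +0.050152+0.007068i   from Y*(Ω₁)=+0.157151+0.136177i, Y(Ω₂)=+0.204530-0.132257i
  term(m=-1) = +0.004646-0.066257i   from Y*(Ω₁)=-0.227096-0.084705i, Y(Ω₂)=+0.077573+0.262823i
  term(m=+0) = -0.039422-0.000000i   from Y*(Ω₁)=-0.212653-0.000000i, Y(Ω₂)=+0.185382+0.000000i
  term(m=+1) = +0.004646+0.066257i   from Y*(Ω₁)=+0.227096-0.084705i, Y(Ω₂)=-0.077573+0.262823i
  term(m=+2) = +0.050152-0.007068i   from Y*(Ω₁)=+0.157151-0.136177i, Y(Ω₂)=+0.204530+0.132257i
  term(m=+3) = -0.011664-0.054723i   from Y*(Ω₁)=-0.136273+0.249580i, Y(Ω₂)=-0.149246+0.128226i
  term(m=+4) = -0.075365+0.021673i   from Y*(Ω₁)=-0.026561+0.184778i, Y(Ω₂)=+0.172360+0.383095i
  term(m=+5) = -0.040562-0.111113i   from Y*(Ω₁)=-0.094452-0.434105i, Y(Ω₂)=+0.263800-0.036040i
Total Σ_m = -0.185008-0.000000i. Multiply by 1.142397: -0.211353-0.000000i. P_5(cos γ) = -0.211353

-0.211353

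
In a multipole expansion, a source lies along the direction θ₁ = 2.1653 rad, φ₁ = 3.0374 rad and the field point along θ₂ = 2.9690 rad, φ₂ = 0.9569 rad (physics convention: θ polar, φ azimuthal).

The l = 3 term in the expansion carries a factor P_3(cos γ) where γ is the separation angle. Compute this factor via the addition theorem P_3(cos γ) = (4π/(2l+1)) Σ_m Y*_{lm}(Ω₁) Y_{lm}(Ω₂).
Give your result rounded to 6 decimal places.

-0.442962

Expand P_3 via completeness: Σ_{m} conj(Y_{3,m}) at Ω₁ times Y_{3,m} at Ω₂ —
  m=-3: -0.22571 + 0.07294j × -0.00204 - 0.00057j = 0.00050 - 0.00002j  (running Σ = 0.00050 - 0.00002j)
  m=-2: -0.38434 + 0.08127j × 0.00999 + 0.02796j = -0.00611 - 0.00994j  (running Σ = -0.00561 - 0.00996j)
  m=-1: -0.15139 + 0.01583j × 0.12317 - 0.17478j = -0.01588 + 0.02841j  (running Σ = -0.02149 + 0.01845j)
  m=0: 0.29920 + 0.00000j × -0.68105 + 0.00000j = -0.20377 + 0.00000j  (running Σ = -0.22526 + 0.01845j)
  m=1: 0.15139 + 0.01583j × -0.12317 - 0.17478j = -0.01588 - 0.02841j  (running Σ = -0.24114 - 0.00996j)
  m=2: -0.38434 - 0.08127j × 0.00999 - 0.02796j = -0.00611 + 0.00994j  (running Σ = -0.24725 - 0.00002j)
  m=3: 0.22571 + 0.07294j × 0.00204 - 0.00057j = 0.00050 + 0.00002j  (running Σ = -0.24675 - 0.00000j)
Accumulated sum -0.24675 - 0.00000j; after 4π/(2l+1) scaling, -0.44296 - 0.00000j ⇒ P_3 = -0.442962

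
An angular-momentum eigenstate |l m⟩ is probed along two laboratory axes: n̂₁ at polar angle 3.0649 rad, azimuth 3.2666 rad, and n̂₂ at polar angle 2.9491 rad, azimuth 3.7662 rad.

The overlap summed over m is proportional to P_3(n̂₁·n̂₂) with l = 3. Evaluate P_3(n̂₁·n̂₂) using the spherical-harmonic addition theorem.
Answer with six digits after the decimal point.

Summing Y*_{l m}(θ₁,φ₁)·Y_{l m}(θ₂,φ₂) over m ∈ [−3, 3]; prefactor 4π/(2·3+1) = 1.795196:
  term(m=-3) = +0.000000-0.000001i   from Y*(Ω₁)=-0.000175-0.000069i, Y(Ω₂)=+0.000872+0.002788i
  term(m=-2) = +0.000119-0.000185i   from Y*(Ω₁)=-0.005796-0.001480i, Y(Ω₂)=-0.011603+0.034830i
  term(m=-1) = +0.020366-0.011116i   from Y*(Ω₁)=-0.097551-0.012259i, Y(Ω₂)=-0.191435+0.138003i
  term(m=+0) = +0.488000+0.000000i   from Y*(Ω₁)=-0.733238-0.000000i, Y(Ω₂)=-0.665542+0.000000i
  term(m=+1) = +0.020366+0.011116i   from Y*(Ω₁)=+0.097551-0.012259i, Y(Ω₂)=+0.191435+0.138003i
  term(m=+2) = +0.000119+0.000185i   from Y*(Ω₁)=-0.005796+0.001480i, Y(Ω₂)=-0.011603-0.034830i
  term(m=+3) = +0.000000+0.000001i   from Y*(Ω₁)=+0.000175-0.000069i, Y(Ω₂)=-0.000872+0.002788i
Accumulated sum +0.528971-0.000000i; after 4π/(2l+1) scaling, +0.949606-0.000000i ⇒ P_3 = 0.949606

0.949606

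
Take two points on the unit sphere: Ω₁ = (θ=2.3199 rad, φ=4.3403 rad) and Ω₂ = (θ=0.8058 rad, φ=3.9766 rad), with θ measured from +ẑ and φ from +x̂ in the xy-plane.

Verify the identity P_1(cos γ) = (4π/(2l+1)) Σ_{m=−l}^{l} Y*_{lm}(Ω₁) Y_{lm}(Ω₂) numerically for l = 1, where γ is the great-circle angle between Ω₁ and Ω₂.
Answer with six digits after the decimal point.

0.022110

Summing Y*_{l m}(θ₁,φ₁)·Y_{l m}(θ₂,φ₂) over m ∈ [−1, 1]; prefactor 4π/(2·1+1) = 4.188790:
  term(m=-1) = +0.058933+0.022432i   from Y*(Ω₁)=-0.091983-0.235692i, Y(Ω₂)=-0.167279+0.184758i
  term(m=+0) = -0.112587-0.000000i   from Y*(Ω₁)=-0.332730-0.000000i, Y(Ω₂)=+0.338374+0.000000i
  term(m=+1) = +0.058933-0.022432i   from Y*(Ω₁)=+0.091983-0.235692i, Y(Ω₂)=+0.167279+0.184758i
Σ over m = +0.005278+0.000000i; ×(4π/3) → +0.022110+0.000000i. Real part: 0.022110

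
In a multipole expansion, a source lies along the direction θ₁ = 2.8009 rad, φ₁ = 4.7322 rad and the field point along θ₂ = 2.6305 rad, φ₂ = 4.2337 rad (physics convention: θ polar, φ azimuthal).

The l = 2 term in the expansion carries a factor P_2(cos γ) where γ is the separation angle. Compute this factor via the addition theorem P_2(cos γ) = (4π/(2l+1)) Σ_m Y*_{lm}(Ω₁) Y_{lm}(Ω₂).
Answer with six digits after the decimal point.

Expand P_2 via completeness: Σ_{m} conj(Y_{2,m}) at Ω₁ times Y_{2,m} at Ω₂ —
  m=-2: Y*=(-0.043093, -0.001708)  Y=(-0.053201, -0.075567)  product (0.002164, 0.003347)
  m=-1: Y*=(-0.004820, 0.243255)  Y=(0.151814, -0.292542)  product (0.070431, 0.038339)
  m=+0: Y*=(0.525143, -0.000000)  Y=(0.404412, 0.000000)  product (0.212374, 0.000000)
  m=+1: Y*=(0.004820, 0.243255)  Y=(-0.151814, -0.292542)  product (0.070431, -0.038339)
  m=+2: Y*=(-0.043093, 0.001708)  Y=(-0.053201, 0.075567)  product (0.002164, -0.003347)
Total Σ_m = (0.357562, -0.000000). Multiply by 2.513274: (0.898652, -0.000000). P_2(cos γ) = 0.898652

0.898652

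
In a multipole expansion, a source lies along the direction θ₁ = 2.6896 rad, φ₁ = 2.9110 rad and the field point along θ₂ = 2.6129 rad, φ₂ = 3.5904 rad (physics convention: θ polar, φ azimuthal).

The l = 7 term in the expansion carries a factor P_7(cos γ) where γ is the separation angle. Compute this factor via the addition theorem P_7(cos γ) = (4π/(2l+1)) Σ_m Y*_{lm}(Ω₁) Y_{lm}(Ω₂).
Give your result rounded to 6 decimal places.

Addition theorem: P_7(cos γ) = (4π/15) Σ_m Y*_{lm}(Ω₁) Y_{lm}(Ω₂), m = −7…7:
  m=-7: (0.000066, 0.001515) × (0.004154, -0.000000) = (0.000000, 0.000006)  (running Σ = (0.000000, 0.000006))
  m=-6: (-0.002175, 0.011479) × (0.023972, 0.011543) = (-0.000185, 0.000250)  (running Σ = (-0.000184, 0.000256))
  m=-5: (-0.022528, 0.050742) × (0.064934, 0.081418) = (-0.005594, 0.001461)  (running Σ = (-0.005779, 0.001717))
  m=-4: (-0.109102, 0.143986) × (0.061094, 0.267628) = (-0.045200, -0.020402)  (running Σ = (-0.050979, -0.018685))
  m=-3: (-0.306915, 0.254227) × (-0.105141, 0.460707) = (-0.084855, -0.168128)  (running Σ = (-0.135833, -0.186813))
  m=-2: (-0.471980, 0.234539) × (-0.267404, 0.335326) = (0.047563, -0.220984)  (running Σ = (-0.088271, -0.407797))
  m=-1: (-0.201912, 0.047403) × (0.049612, -0.023892) = (-0.008885, 0.007176)  (running Σ = (-0.097156, -0.400621))
  m=0: (0.403378, -0.000000) × (0.446357, 0.000000) = (0.180050, 0.000000)  (running Σ = (0.082895, -0.400621))
  m=1: (0.201912, 0.047403) × (-0.049612, -0.023892) = (-0.008885, -0.007176)  (running Σ = (0.074010, -0.407797))
  m=2: (-0.471980, -0.234539) × (-0.267404, -0.335326) = (0.047563, 0.220984)  (running Σ = (0.121573, -0.186813))
  m=3: (0.306915, 0.254227) × (0.105141, 0.460707) = (-0.084855, 0.168128)  (running Σ = (0.036718, -0.018685))
  m=4: (-0.109102, -0.143986) × (0.061094, -0.267628) = (-0.045200, 0.020402)  (running Σ = (-0.008482, 0.001717))
  m=5: (0.022528, 0.050742) × (-0.064934, 0.081418) = (-0.005594, -0.001461)  (running Σ = (-0.014076, 0.000256))
  m=6: (-0.002175, -0.011479) × (0.023972, -0.011543) = (-0.000185, -0.000250)  (running Σ = (-0.014261, 0.000006))
  m=7: (-0.000066, 0.001515) × (-0.004154, -0.000000) = (0.000000, -0.000006)  (running Σ = (-0.014261, 0.000000))
Σ over m = (-0.014261, 0.000000); ×(4π/15) → (-0.011947, 0.000000). Real part: -0.011947

-0.011947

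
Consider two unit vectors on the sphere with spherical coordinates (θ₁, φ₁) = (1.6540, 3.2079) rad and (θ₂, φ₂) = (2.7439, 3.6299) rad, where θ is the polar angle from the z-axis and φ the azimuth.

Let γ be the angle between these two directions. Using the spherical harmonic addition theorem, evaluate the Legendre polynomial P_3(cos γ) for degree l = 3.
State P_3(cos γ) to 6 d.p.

-0.446082

Term-by-term m-sum for l=3 (normalisation 4π/7 = 1.795196):
  m=-3: -0.40477 - 0.08160j × -0.00256 + 0.02410j = 0.00300 - 0.00955j  (running Σ = 0.00300 - 0.00955j)
  m=-2: -0.08361 - 0.01115j × -0.07912 + 0.11711j = 0.00792 - 0.00891j  (running Σ = 0.01092 - 0.01846j)
  m=-1: 0.31026 + 0.02060j × -0.35925 + 0.19084j = -0.11539 + 0.05181j  (running Σ = -0.10447 + 0.03335j)
  m=0: 0.09197 + 0.00000j × -0.43007 + 0.00000j = -0.03955 + 0.00000j  (running Σ = -0.14402 + 0.03335j)
  m=1: -0.31026 + 0.02060j × 0.35925 + 0.19084j = -0.11539 - 0.05181j  (running Σ = -0.25941 - 0.01846j)
  m=2: -0.08361 + 0.01115j × -0.07912 - 0.11711j = 0.00792 + 0.00891j  (running Σ = -0.25149 - 0.00955j)
  m=3: 0.40477 - 0.08160j × 0.00256 + 0.02410j = 0.00300 + 0.00955j  (running Σ = -0.24849 + 0.00000j)
Total Σ_m = -0.24849 + 0.00000j. Multiply by 1.795196: -0.44608 + 0.00000j. P_3(cos γ) = -0.446082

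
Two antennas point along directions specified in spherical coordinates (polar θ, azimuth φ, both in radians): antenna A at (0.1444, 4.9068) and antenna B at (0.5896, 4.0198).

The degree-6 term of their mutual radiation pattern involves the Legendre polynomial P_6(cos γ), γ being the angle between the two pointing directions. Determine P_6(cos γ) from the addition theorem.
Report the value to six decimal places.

-0.355023

Expand P_6 via completeness: Σ_{m} conj(Y_{6,m}) at Ω₁ times Y_{6,m} at Ω₂ —
  m=-6: Y*=-0.000002-0.000004i  Y=+0.007545+0.012119i  product +0.000000-0.000000i
  m=-5: Y*=+0.000084-0.000058i  Y=+0.023349-0.070140i  product -0.000002-0.000007i
  m=-4: Y*=+0.001065+0.001049i  Y=-0.209719+0.081641i  product -0.000309-0.000133i
  m=-3: Y*=-0.008221+0.012461i  Y=+0.374212+0.207833i  product -0.005666+0.002954i
  m=-2: Y*=-0.093737-0.038402i  Y=-0.080174-0.426958i  product -0.008881+0.043101i
  m=-1: Y*=+0.082380-0.418391i  Y=-0.002949+0.003554i  product +0.001244+0.001527i
  m=+0: Y*=+0.806139-0.000000i  Y=-0.421820+0.000000i  product -0.340046+0.000000i
  m=+1: Y*=-0.082380-0.418391i  Y=+0.002949+0.003554i  product +0.001244-0.001527i
  m=+2: Y*=-0.093737+0.038402i  Y=-0.080174+0.426958i  product -0.008881-0.043101i
  m=+3: Y*=+0.008221+0.012461i  Y=-0.374212+0.207833i  product -0.005666-0.002954i
  m=+4: Y*=+0.001065-0.001049i  Y=-0.209719-0.081641i  product -0.000309+0.000133i
  m=+5: Y*=-0.000084-0.000058i  Y=-0.023349-0.070140i  product -0.000002+0.000007i
  m=+6: Y*=-0.000002+0.000004i  Y=+0.007545-0.012119i  product +0.000000+0.000000i
Σ over m = -0.367274+0.000000i; ×(4π/13) → -0.355023+0.000000i. Real part: -0.355023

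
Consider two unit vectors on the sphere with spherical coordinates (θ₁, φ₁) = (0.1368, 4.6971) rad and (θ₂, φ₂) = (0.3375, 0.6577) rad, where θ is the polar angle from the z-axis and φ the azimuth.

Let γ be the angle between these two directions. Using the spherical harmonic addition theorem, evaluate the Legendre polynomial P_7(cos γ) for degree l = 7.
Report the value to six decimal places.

-0.342748

Summing Y*_{l m}(θ₁,φ₁)·Y_{l m}(θ₂,φ₂) over m ∈ [−7, 7]; prefactor 4π/(2·7+1) = 0.837758:
  m=-7: Y*=(0.000000, 0.000000)  Y=(-0.000024, 0.000217)  product (-0.000000, -0.000000)
  m=-6: Y*=(-0.000012, 0.000001)  Y=(-0.001614, 0.001677)  product (0.000000, -0.000000)
  m=-5: Y*=(-0.000016, -0.000203)  Y=(-0.015280, 0.002261)  product (0.000001, 0.000003)
  m=-4: Y*=(0.002449, -0.000150)  Y=(-0.062272, -0.034897)  product (-0.000158, -0.000076)
  m=-3: Y*=(0.000977, 0.021291)  Y=(-0.090584, -0.212883)  product (0.004444, -0.002137)
  m=-2: Y*=(-0.129012, 0.003946)  Y=(0.124405, -0.476470)  product (-0.014170, 0.061961)
  m=-1: Y*=(-0.007489, -0.489808)  Y=(0.428322, -0.330847)  product (-0.165259, -0.207318)
  m=+0: Y*=(0.824309, -0.000000)  Y=(-0.071383, 0.000000)  product (-0.058842, 0.000000)
  m=+1: Y*=(0.007489, -0.489808)  Y=(-0.428322, -0.330847)  product (-0.165259, 0.207318)
  m=+2: Y*=(-0.129012, -0.003946)  Y=(0.124405, 0.476470)  product (-0.014170, -0.061961)
  m=+3: Y*=(-0.000977, 0.021291)  Y=(0.090584, -0.212883)  product (0.004444, 0.002137)
  m=+4: Y*=(0.002449, 0.000150)  Y=(-0.062272, 0.034897)  product (-0.000158, 0.000076)
  m=+5: Y*=(0.000016, -0.000203)  Y=(0.015280, 0.002261)  product (0.000001, -0.000003)
  m=+6: Y*=(-0.000012, -0.000001)  Y=(-0.001614, -0.001677)  product (0.000000, 0.000000)
  m=+7: Y*=(-0.000000, 0.000000)  Y=(0.000024, 0.000217)  product (-0.000000, 0.000000)
Total Σ_m = (-0.409126, 0.000000). Multiply by 0.837758: (-0.342748, 0.000000). P_7(cos γ) = -0.342748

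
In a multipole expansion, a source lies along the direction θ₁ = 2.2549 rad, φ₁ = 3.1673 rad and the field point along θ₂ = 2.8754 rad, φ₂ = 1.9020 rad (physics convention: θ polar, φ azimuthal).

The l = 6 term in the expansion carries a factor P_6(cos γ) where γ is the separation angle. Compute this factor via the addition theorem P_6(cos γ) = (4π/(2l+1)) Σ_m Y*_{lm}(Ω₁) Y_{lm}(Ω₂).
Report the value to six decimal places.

-0.031169

Addition theorem: P_6(cos γ) = (4π/13) Σ_m Y*_{lm}(Ω₁) Y_{lm}(Ω₂), m = −6…6:
  [-6]  conj(Y_{6,-6})(Ω₁) = (0.103419, 0.016079) ; Y_{6,-6}(Ω₂) = (0.000065, 0.000146) ; Δ = (0.000004, 0.000016)
  [-5]  conj(Y_{6,-5})(Ω₁) = (0.293216, 0.037898) ; Y_{6,-5}(Ω₂) = (0.002026, -0.000173) ; Δ = (0.000601, 0.000026)
  [-4]  conj(Y_{6,-4})(Ω₁) = (0.434418, 0.044829) ; Y_{6,-4}(Ω₂) = (0.003844, -0.015310) ; Δ = (0.002356, -0.006478)
  [-3]  conj(Y_{6,-3})(Ω₁) = (0.266194, 0.020570) ; Y_{6,-3}(Ω₂) = (-0.069398, -0.045189) ; Δ = (-0.017544, -0.013456)
  [-2]  conj(Y_{6,-2})(Ω₁) = (-0.180714, -0.009300) ; Y_{6,-2}(Ω₂) = (-0.228126, 0.177931) ; Δ = (0.042880, -0.030033)
  [-1]  conj(Y_{6,-1})(Ω₁) = (-0.346498, -0.008910) ; Y_{6,-1}(Ω₂) = (0.192672, 0.560304) ; Δ = (-0.061768, -0.195861)
  [+0]  conj(Y_{6,0})(Ω₁) = (0.089363, -0.000000) ; Y_{6,0}(Ω₂) = (0.388273, 0.000000) ; Δ = (0.034697, 0.000000)
  [+1]  conj(Y_{6,1})(Ω₁) = (0.346498, -0.008910) ; Y_{6,1}(Ω₂) = (-0.192672, 0.560304) ; Δ = (-0.061768, 0.195861)
  [+2]  conj(Y_{6,2})(Ω₁) = (-0.180714, 0.009300) ; Y_{6,2}(Ω₂) = (-0.228126, -0.177931) ; Δ = (0.042880, 0.030033)
  [+3]  conj(Y_{6,3})(Ω₁) = (-0.266194, 0.020570) ; Y_{6,3}(Ω₂) = (0.069398, -0.045189) ; Δ = (-0.017544, 0.013456)
  [+4]  conj(Y_{6,4})(Ω₁) = (0.434418, -0.044829) ; Y_{6,4}(Ω₂) = (0.003844, 0.015310) ; Δ = (0.002356, 0.006478)
  [+5]  conj(Y_{6,5})(Ω₁) = (-0.293216, 0.037898) ; Y_{6,5}(Ω₂) = (-0.002026, -0.000173) ; Δ = (0.000601, -0.000026)
  [+6]  conj(Y_{6,6})(Ω₁) = (0.103419, -0.016079) ; Y_{6,6}(Ω₂) = (0.000065, -0.000146) ; Δ = (0.000004, -0.000016)
Σ over m = (-0.032244, 0.000000); ×(4π/13) → (-0.031169, 0.000000). Real part: -0.031169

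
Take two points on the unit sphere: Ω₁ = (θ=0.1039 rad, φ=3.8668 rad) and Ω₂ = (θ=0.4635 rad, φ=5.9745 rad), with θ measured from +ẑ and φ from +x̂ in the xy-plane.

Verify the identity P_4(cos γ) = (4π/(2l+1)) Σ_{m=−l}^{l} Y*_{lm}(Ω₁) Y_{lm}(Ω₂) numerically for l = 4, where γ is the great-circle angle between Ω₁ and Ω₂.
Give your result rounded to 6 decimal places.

0.023085

Expand P_4 via completeness: Σ_{m} conj(Y_{4,m}) at Ω₁ times Y_{4,m} at Ω₂ —
  term(m=-4) = (-0.000000, -0.000001)   from Y*(Ω₁)=(-0.000050, 0.000012), Y(Ω₂)=(0.005830, 0.016691)
  term(m=-3) = (0.000139, -0.000006)   from Y*(Ω₁)=(0.000790, -0.001142), Y(Ω₂)=(0.060131, 0.079967)
  term(m=-2) = (-0.003127, 0.005765)   from Y*(Ω₁)=(0.002560, 0.021164), Y(Ω₂)=(0.250847, 0.178088)
  term(m=-1) = (-0.048203, -0.080983)   from Y*(Ω₁)=(-0.143333, -0.127039), Y(Ω₂)=(0.468801, 0.149490)
  term(m=+0) = (0.118917, 0.000000)   from Y*(Ω₁)=(0.801198, -0.000000), Y(Ω₂)=(0.148425, 0.000000)
  term(m=+1) = (-0.048203, 0.080983)   from Y*(Ω₁)=(0.143333, -0.127039), Y(Ω₂)=(-0.468801, 0.149490)
  term(m=+2) = (-0.003127, -0.005765)   from Y*(Ω₁)=(0.002560, -0.021164), Y(Ω₂)=(0.250847, -0.178088)
  term(m=+3) = (0.000139, 0.000006)   from Y*(Ω₁)=(-0.000790, -0.001142), Y(Ω₂)=(-0.060131, 0.079967)
  term(m=+4) = (-0.000000, 0.000001)   from Y*(Ω₁)=(-0.000050, -0.000012), Y(Ω₂)=(0.005830, -0.016691)
Accumulated sum (0.016534, -0.000000); after 4π/(2l+1) scaling, (0.023085, -0.000000) ⇒ P_4 = 0.023085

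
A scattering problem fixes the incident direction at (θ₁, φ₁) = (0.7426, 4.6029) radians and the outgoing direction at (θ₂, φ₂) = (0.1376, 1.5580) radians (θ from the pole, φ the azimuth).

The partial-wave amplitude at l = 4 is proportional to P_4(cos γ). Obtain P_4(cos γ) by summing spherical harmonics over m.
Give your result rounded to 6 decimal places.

Addition theorem: P_4(cos γ) = (4π/9) Σ_m Y*_{lm}(Ω₁) Y_{lm}(Ω₂), m = −4…4:
  term(m=-4) = +0.000013-0.000005i   from Y*(Ω₁)=+0.083793-0.039239i, Y(Ω₂)=+0.000156+0.000008i
  term(m=-3) = -0.000874+0.000261i   from Y*(Ω₁)=+0.091977+0.269875i, Y(Ω₂)=-0.000123+0.003197i
  term(m=-2) = +0.015520-0.003039i   from Y*(Ω₁)=-0.417950+0.093013i, Y(Ω₂)=-0.036922-0.000945i
  term(m=-1) = -0.046616+0.004522i   from Y*(Ω₁)=-0.020582-0.187231i, Y(Ω₂)=+0.003182-0.248627i
  term(m=+0) = -0.241475-0.000000i   from Y*(Ω₁)=-0.314428-0.000000i, Y(Ω₂)=+0.767983+0.000000i
  term(m=+1) = -0.046616-0.004522i   from Y*(Ω₁)=+0.020582-0.187231i, Y(Ω₂)=-0.003182-0.248627i
  term(m=+2) = +0.015520+0.003039i   from Y*(Ω₁)=-0.417950-0.093013i, Y(Ω₂)=-0.036922+0.000945i
  term(m=+3) = -0.000874-0.000261i   from Y*(Ω₁)=-0.091977+0.269875i, Y(Ω₂)=+0.000123+0.003197i
  term(m=+4) = +0.000013+0.000005i   from Y*(Ω₁)=+0.083793+0.039239i, Y(Ω₂)=+0.000156-0.000008i
Total Σ_m = -0.305390-0.000000i. Multiply by 1.396263: -0.426405-0.000000i. P_4(cos γ) = -0.426405

-0.426405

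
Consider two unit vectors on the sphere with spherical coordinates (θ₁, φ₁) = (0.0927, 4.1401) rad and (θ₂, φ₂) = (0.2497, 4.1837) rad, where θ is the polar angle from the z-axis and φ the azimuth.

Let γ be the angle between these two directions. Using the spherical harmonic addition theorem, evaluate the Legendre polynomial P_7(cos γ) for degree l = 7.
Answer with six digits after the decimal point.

0.682739

Summing Y*_{l m}(θ₁,φ₁)·Y_{l m}(θ₂,φ₂) over m ∈ [−7, 7]; prefactor 4π/(2·7+1) = 0.837758:
  [-7]  conj(Y_{7,-7})(Ω₁) = -0.000000-0.000000i ; Y_{7,-7}(Ω₂) = -0.000015+0.000024i ; Δ = +0.000000-0.000000i
  [-6]  conj(Y_{7,-6})(Ω₁) = +0.000001-0.000000i ; Y_{7,-6}(Ω₂) = +0.000413+0.000013i ; Δ = +0.000000-0.000000i
  [-5]  conj(Y_{7,-5})(Ω₁) = -0.000008+0.000028i ; Y_{7,-5}(Ω₂) = -0.001810-0.003328i ; Δ = +0.000000-0.000000i
  [-4]  conj(Y_{7,-4})(Ω₁) = -0.000349-0.000399i ; Y_{7,-4}(Ω₂) = -0.012634+0.020888i ; Δ = +0.000013-0.000002i
  [-3]  conj(Y_{7,-3})(Ω₁) = +0.006783-0.000998i ; Y_{7,-3}(Ω₂) = +0.112005+0.001711i ; Δ = +0.000761-0.000100i
  [-2]  conj(Y_{7,-2})(Ω₁) = -0.025664+0.056522i ; Y_{7,-2}(Ω₂) = -0.171815-0.304714i ; Δ = +0.021633-0.001891i
  [-1]  conj(Y_{7,-1})(Ω₁) = -0.193263-0.300004i ; Y_{7,-1}(Ω₂) = -0.322248+0.551646i ; Δ = +0.227774-0.009937i
  [+0]  conj(Y_{7,0})(Ω₁) = +0.964964-0.000000i ; Y_{7,0}(Ω₂) = +0.326020+0.000000i ; Δ = +0.314598+0.000000i
  [+1]  conj(Y_{7,1})(Ω₁) = +0.193263-0.300004i ; Y_{7,1}(Ω₂) = +0.322248+0.551646i ; Δ = +0.227774+0.009937i
  [+2]  conj(Y_{7,2})(Ω₁) = -0.025664-0.056522i ; Y_{7,2}(Ω₂) = -0.171815+0.304714i ; Δ = +0.021633+0.001891i
  [+3]  conj(Y_{7,3})(Ω₁) = -0.006783-0.000998i ; Y_{7,3}(Ω₂) = -0.112005+0.001711i ; Δ = +0.000761+0.000100i
  [+4]  conj(Y_{7,4})(Ω₁) = -0.000349+0.000399i ; Y_{7,4}(Ω₂) = -0.012634-0.020888i ; Δ = +0.000013+0.000002i
  [+5]  conj(Y_{7,5})(Ω₁) = +0.000008+0.000028i ; Y_{7,5}(Ω₂) = +0.001810-0.003328i ; Δ = +0.000000+0.000000i
  [+6]  conj(Y_{7,6})(Ω₁) = +0.000001+0.000000i ; Y_{7,6}(Ω₂) = +0.000413-0.000013i ; Δ = +0.000000+0.000000i
  [+7]  conj(Y_{7,7})(Ω₁) = +0.000000-0.000000i ; Y_{7,7}(Ω₂) = +0.000015+0.000024i ; Δ = +0.000000+0.000000i
Total Σ_m = +0.814960-0.000000i. Multiply by 0.837758: +0.682739-0.000000i. P_7(cos γ) = 0.682739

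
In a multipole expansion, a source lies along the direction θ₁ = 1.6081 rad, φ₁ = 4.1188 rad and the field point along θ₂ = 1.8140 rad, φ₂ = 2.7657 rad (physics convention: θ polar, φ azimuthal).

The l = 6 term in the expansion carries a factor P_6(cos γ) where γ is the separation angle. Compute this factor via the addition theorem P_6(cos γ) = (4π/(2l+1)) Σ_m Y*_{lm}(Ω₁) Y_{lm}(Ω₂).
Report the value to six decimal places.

-0.042578

Addition theorem: P_6(cos γ) = (4π/13) Σ_m Y*_{lm}(Ω₁) Y_{lm}(Ω₂), m = −6…6:
  term(m=-6) = -0.05081 + 0.18750j   from Y*(Ω₁)=0.43927 - 0.19614j, Y(Ω₂)=-0.25535 + 0.31284j
  term(m=-5) = 0.01912 + 0.01001j   from Y*(Ω₁)=0.01075 - 0.06126j, Y(Ω₂)=-0.10544 + 0.33068j
  term(m=-4) = 0.02587 - 0.03072j   from Y*(Ω₁)=0.25219 + 0.24319j, Y(Ω₂)=-0.00770 - 0.11438j
  term(m=-3) = -0.01489 - 0.01947j   from Y*(Ω₁)=0.07077 - 0.01508j, Y(Ω₂)=-0.14525 - 0.30605j
  term(m=-2) = -0.00592 + 0.00276j   from Y*(Ω₁)=-0.11869 + 0.29407j, Y(Ω₂)=0.01505 + 0.01407j
  term(m=-1) = 0.00534 + 0.02413j   from Y*(Ω₁)=0.04258 + 0.06311j, Y(Ω₂)=0.30195 + 0.11917j
  term(m=+0) = -0.00147 + 0.00000j   from Y*(Ω₁)=-0.30860 + 0.00000j, Y(Ω₂)=0.00475 + 0.00000j
  term(m=+1) = 0.00534 - 0.02413j   from Y*(Ω₁)=-0.04258 + 0.06311j, Y(Ω₂)=-0.30195 + 0.11917j
  term(m=+2) = -0.00592 - 0.00276j   from Y*(Ω₁)=-0.11869 - 0.29407j, Y(Ω₂)=0.01505 - 0.01407j
  term(m=+3) = -0.01489 + 0.01947j   from Y*(Ω₁)=-0.07077 - 0.01508j, Y(Ω₂)=0.14525 - 0.30605j
  term(m=+4) = 0.02587 + 0.03072j   from Y*(Ω₁)=0.25219 - 0.24319j, Y(Ω₂)=-0.00770 + 0.11438j
  term(m=+5) = 0.01912 - 0.01001j   from Y*(Ω₁)=-0.01075 - 0.06126j, Y(Ω₂)=0.10544 + 0.33068j
  term(m=+6) = -0.05081 - 0.18750j   from Y*(Ω₁)=0.43927 + 0.19614j, Y(Ω₂)=-0.25535 - 0.31284j
Σ over m = -0.04405 + 0.00000j; ×(4π/13) → -0.04258 + 0.00000j. Real part: -0.042578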